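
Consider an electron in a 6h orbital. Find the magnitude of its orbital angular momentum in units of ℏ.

6h means n = 6, l = 5.
|L| = ℏ√(l(l+1)) = ℏ√(5·6) = √30 ℏ

|L| = √30 ℏ ≈ 5.477ℏ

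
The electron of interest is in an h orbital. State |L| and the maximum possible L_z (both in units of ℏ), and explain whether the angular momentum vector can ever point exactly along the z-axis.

No: L_z,max = 5ℏ < |L| = √30 ℏ ≈ 5.477ℏ

The letter h corresponds to l = 5.
|L| = √30 ℏ ≈ 5.4772ℏ, while L_z,max = lℏ = 5ℏ.
Since |L| > L_z,max, the vector can never point exactly along z; the closest it comes is θ_min = arccos(5/√30) ≈ 24.1°.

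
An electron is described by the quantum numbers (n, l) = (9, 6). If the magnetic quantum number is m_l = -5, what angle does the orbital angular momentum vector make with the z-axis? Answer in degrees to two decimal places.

|L| = √(l(l+1)) ℏ = √42 ℏ.
L_z = m_l ℏ = −5ℏ.
cos θ = L_z/|L| = -5/√42, so θ ≈ 140.49°.

θ ≈ 140.49°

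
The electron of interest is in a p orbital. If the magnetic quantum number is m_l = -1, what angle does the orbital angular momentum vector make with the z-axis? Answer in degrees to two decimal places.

θ ≈ 135.00°

For a p orbital, l = 1.
|L| = ℏ√(l(l+1)) = √2 ℏ.
L_z = m_l ℏ = −1ℏ.
cos θ = L_z/|L| = -1/√2, so θ ≈ 135.00°.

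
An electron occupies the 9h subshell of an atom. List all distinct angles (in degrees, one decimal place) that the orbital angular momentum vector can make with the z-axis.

For 9h, l = 5.
|L| = √(l(l+1)) ℏ = √30 ℏ.
cos θ = m_l/√30 for each m_l ∈ {-5, -4, -3, -2, -1, 0, 1, 2, 3, 4, 5}.

θ ∈ {24.1°, 43.1°, 56.8°, 68.6°, 79.5°, 90.0°, 100.5°, 111.4°, 123.2°, 136.9°, 155.9°}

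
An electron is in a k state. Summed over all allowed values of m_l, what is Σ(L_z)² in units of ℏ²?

Σ(L_z)² = 280 ℏ²

For a k orbital, l = 7.
m_l ∈ {-7, -6, -5, -4, -3, -2, -1, 0, 1, 2, 3, 4, 5, 6, 7}.
Σ m_l² = 2·(1 + 4 + 9 + 16 + 25 + 36 + 49) = 280.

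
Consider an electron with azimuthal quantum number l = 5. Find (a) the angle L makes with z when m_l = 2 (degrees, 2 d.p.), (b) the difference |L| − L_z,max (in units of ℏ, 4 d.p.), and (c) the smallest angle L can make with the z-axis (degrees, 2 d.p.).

θ(m_l=2) ≈ 68.58°; |L|−L_z,max ≈ 0.4772ℏ; θ_min ≈ 24.09°

For m_l = 2: cos θ = 2/√30, θ ≈ 68.58°.
|L| − L_z,max = (√30 − 5)ℏ ≈ 0.4772ℏ.
cos θ_min = 5/√30, so θ_min ≈ 24.09°.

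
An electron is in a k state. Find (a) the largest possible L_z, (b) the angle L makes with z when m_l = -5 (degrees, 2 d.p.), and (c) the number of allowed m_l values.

For a k orbital, l = 7.
L_z,max = lℏ = 7ℏ.
For m_l = -5: cos θ = -5/√56, θ ≈ 131.92°.
There are 2l+1 = 15 values of m_l.

L_z,max = 7ℏ; θ(m_l=-5) ≈ 131.92°; 15 values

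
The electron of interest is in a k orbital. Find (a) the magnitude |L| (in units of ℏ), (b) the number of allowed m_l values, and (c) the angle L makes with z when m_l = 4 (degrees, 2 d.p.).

For a k orbital, l = 7.
|L| = ℏ√(7·8) = 2√14 ℏ ≈ 7.483ℏ.
There are 2l+1 = 15 values of m_l.
For m_l = 4: cos θ = 4/√56, θ ≈ 57.69°.

|L| = 2√14 ℏ ≈ 7.483ℏ; 15 values; θ(m_l=4) ≈ 57.69°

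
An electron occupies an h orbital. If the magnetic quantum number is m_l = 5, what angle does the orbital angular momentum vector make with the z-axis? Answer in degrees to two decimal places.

An h state has l = 5.
|L| = √(l(l+1)) ℏ = √30 ℏ.
L_z = m_l ℏ = 5ℏ.
cos θ = L_z/|L| = 5/√30, so θ ≈ 24.09°.

θ ≈ 24.09°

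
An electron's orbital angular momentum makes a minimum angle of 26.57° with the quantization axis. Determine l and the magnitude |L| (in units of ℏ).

l = 4, |L| = 2√5 ℏ ≈ 4.472ℏ

At minimum angle, m_l = l, so cos θ = l/√(l(l+1)); cos²θ = l/(l+1) = 0.7999.
Thus l = 0.7999/(1 − 0.7999) ≈ 4.
Then |L| = ℏ√(4·5) = 2√5 ℏ.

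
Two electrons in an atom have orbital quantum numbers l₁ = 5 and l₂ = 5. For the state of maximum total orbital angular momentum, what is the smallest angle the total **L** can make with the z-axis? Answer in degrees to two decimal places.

The total orbital quantum number L ranges from |l₁ − l₂| to l₁ + l₂ in integer steps.
So L can be 0, 1, 2, 3, 4, 5, 6, 7, 8, 9, 10.
The maximum is L = 10, with |L_tot| = ℏ√(10·11) = √110 ℏ.
The minimum angle with z is arccos(10/√110) ≈ 17.55°.

θ_min ≈ 17.55°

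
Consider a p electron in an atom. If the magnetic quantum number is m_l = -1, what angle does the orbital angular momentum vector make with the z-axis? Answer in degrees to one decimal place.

θ ≈ 135.0°

For a p orbital, l = 1.
|L| = √(l(l+1)) ℏ = √2 ℏ.
L_z = m_l ℏ = −1ℏ.
cos θ = L_z/|L| = -1/√2, so θ ≈ 135.0°.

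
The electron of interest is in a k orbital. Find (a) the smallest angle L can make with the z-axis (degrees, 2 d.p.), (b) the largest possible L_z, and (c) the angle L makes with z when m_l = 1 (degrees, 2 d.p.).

θ_min ≈ 20.70°; L_z,max = 7ℏ; θ(m_l=1) ≈ 82.32°

A k state has l = 7.
cos θ_min = 7/√56, so θ_min ≈ 20.70°.
L_z,max = lℏ = 7ℏ.
For m_l = 1: cos θ = 1/√56, θ ≈ 82.32°.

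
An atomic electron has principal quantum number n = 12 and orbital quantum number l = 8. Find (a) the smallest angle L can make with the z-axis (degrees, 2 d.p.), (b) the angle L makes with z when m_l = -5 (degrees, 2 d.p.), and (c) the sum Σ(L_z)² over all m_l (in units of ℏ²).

θ_min ≈ 19.47°; θ(m_l=-5) ≈ 126.10°; Σ(L_z)² = 408 ℏ²

cos θ_min = 8/√72, so θ_min ≈ 19.47°.
For m_l = -5: cos θ = -5/√72, θ ≈ 126.10°.
Σ m_l² = 408, so Σ(L_z)² = 408 ℏ².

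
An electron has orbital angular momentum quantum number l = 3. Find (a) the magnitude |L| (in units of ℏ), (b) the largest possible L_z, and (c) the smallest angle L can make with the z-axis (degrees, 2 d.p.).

|L| = 2√3 ℏ ≈ 3.464ℏ; L_z,max = 3ℏ; θ_min ≈ 30.00°

|L| = ℏ√(3·4) = 2√3 ℏ ≈ 3.464ℏ.
L_z,max = lℏ = 3ℏ.
cos θ_min = 3/√12, so θ_min ≈ 30.00°.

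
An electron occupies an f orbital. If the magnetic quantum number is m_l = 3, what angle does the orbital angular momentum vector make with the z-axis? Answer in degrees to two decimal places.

θ ≈ 30.00°

F corresponds to l = 3.
|L| = ℏ√(l(l+1)) = 2√3 ℏ.
L_z = m_l ℏ = 3ℏ.
cos θ = L_z/|L| = 3/√12, so θ ≈ 30.00°.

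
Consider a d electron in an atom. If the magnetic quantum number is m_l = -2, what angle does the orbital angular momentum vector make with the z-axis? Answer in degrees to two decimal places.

The letter d corresponds to l = 2.
|L| = ℏ√(l(l+1)) = √6 ℏ.
L_z = m_l ℏ = −2ℏ.
cos θ = L_z/|L| = -2/√6, so θ ≈ 144.74°.

θ ≈ 144.74°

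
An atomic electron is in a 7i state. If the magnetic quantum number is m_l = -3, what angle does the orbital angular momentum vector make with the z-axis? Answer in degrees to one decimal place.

θ ≈ 117.6°

7i means n = 7, l = 6.
|L|² = l(l+1)ℏ² = 42ℏ², so |L| = √42 ℏ.
L_z = m_l ℏ = −3ℏ.
cos θ = L_z/|L| = -3/√42, so θ ≈ 117.6°.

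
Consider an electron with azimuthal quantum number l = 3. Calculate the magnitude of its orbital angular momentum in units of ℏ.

|L| = 2√3 ℏ ≈ 3.464ℏ

|L| = ℏ√(l(l+1)) = ℏ√(3·4) = 2√3 ℏ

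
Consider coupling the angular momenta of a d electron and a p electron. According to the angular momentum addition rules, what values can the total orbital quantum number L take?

Angular momentum addition gives L = |l₁ − l₂|, …, l₁ + l₂.
Allowed values: L = 1, 2, 3.

L = 1, 2, 3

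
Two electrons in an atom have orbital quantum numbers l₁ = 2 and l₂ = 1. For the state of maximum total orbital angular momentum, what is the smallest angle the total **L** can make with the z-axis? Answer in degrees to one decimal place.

Angular momentum addition gives L = |l₁ − l₂|, …, l₁ + l₂.
Allowed values: L = 1, 2, 3.
The maximum is L = 3, with |L_tot| = ℏ√(3·4) = 2√3 ℏ.
The minimum angle with z is arccos(3/√12) ≈ 30.0°.

θ_min ≈ 30.0°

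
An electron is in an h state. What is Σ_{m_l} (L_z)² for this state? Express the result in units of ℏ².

Σ(L_z)² = 110 ℏ²

An h state has l = 5.
m_l ∈ {-5, -4, -3, -2, -1, 0, 1, 2, 3, 4, 5}.
Summing m² from −5 to 5: Σ m_l² = 110.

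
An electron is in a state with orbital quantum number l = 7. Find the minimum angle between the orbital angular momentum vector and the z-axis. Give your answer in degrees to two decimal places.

θ_min ≈ 20.70°

|L| = √(l(l+1)) ℏ = 2√14 ℏ.
The smallest angle corresponds to the largest L_z, i.e. m_l = l = 7, giving L_z = 7ℏ.
cos θ_min = 7/√56, so θ_min ≈ 20.70°.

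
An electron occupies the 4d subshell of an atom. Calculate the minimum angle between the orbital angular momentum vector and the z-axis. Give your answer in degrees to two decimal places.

θ_min ≈ 35.26°

4d means n = 4, l = 2.
|L| = ℏ√(l(l+1)) = √6 ℏ.
The smallest angle corresponds to the largest L_z, i.e. m_l = l = 2, giving L_z = 2ℏ.
cos θ_min = 2/√6, so θ_min ≈ 35.26°.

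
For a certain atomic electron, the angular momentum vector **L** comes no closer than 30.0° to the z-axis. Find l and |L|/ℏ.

cos θ_min = l/√(l(l+1)) = √(l/(l+1)), so l/(l+1) = cos²(30.0°) = 0.7500.
Solving: l = 3.
Then |L| = ℏ√(3·4) = 2√3 ℏ.

l = 3, |L| = 2√3 ℏ ≈ 3.464ℏ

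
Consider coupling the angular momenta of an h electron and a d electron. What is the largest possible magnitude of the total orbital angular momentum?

The total orbital quantum number L ranges from |l₁ − l₂| to l₁ + l₂ in integer steps.
So L can be 3, 4, 5, 6, 7.
The largest magnitude corresponds to L = 7: |L_tot| = ℏ√(7·8) = 2√14 ℏ.

|L_tot|_max = 2√14 ℏ ≈ 7.483ℏ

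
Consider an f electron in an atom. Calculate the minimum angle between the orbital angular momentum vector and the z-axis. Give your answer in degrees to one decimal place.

θ_min ≈ 30.0°

The letter f corresponds to l = 3.
|L| = √(l(l+1)) ℏ = 2√3 ℏ.
The smallest angle corresponds to the largest L_z, i.e. m_l = l = 3, giving L_z = 3ℏ.
cos θ_min = 3/√12, so θ_min ≈ 30.0°.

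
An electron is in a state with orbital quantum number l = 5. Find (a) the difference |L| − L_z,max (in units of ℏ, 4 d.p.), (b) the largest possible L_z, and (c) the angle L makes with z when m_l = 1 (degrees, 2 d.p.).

|L|−L_z,max ≈ 0.4772ℏ; L_z,max = 5ℏ; θ(m_l=1) ≈ 79.48°

|L| − L_z,max = (√30 − 5)ℏ ≈ 0.4772ℏ.
L_z,max = lℏ = 5ℏ.
For m_l = 1: cos θ = 1/√30, θ ≈ 79.48°.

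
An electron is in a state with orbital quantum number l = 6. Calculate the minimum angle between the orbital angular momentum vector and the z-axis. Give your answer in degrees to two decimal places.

|L| = ℏ√(l(l+1)) = √42 ℏ.
The smallest angle corresponds to the largest L_z, i.e. m_l = l = 6, giving L_z = 6ℏ.
cos θ_min = 6/√42, so θ_min ≈ 22.21°.

θ_min ≈ 22.21°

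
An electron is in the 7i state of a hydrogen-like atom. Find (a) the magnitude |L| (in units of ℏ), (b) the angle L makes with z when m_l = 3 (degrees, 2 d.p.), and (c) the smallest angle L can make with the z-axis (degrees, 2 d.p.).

|L| = √42 ℏ ≈ 6.481ℏ; θ(m_l=3) ≈ 62.42°; θ_min ≈ 22.21°

The 7i subshell has l = 6.
|L| = ℏ√(6·7) = √42 ℏ ≈ 6.481ℏ.
For m_l = 3: cos θ = 3/√42, θ ≈ 62.42°.
cos θ_min = 6/√42, so θ_min ≈ 22.21°.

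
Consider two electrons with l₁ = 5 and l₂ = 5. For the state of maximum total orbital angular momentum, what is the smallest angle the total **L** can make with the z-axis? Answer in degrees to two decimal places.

L runs from |5 − 5| = 0 to 5 + 5 = 10.
Allowed values: L = 0, 1, 2, 3, 4, 5, 6, 7, 8, 9, 10.
The maximum is L = 10, with |L_tot| = ℏ√(10·11) = √110 ℏ.
The minimum angle with z is arccos(10/√110) ≈ 17.55°.

θ_min ≈ 17.55°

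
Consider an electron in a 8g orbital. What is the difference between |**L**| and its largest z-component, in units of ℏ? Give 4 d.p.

For 8g, l = 4.
|L| = 2√5 ℏ ≈ 4.4721ℏ, while L_z,max = lℏ = 4ℏ.
The difference is (2√5 − 4)ℏ ≈ 0.4721ℏ.

|L| − L_z,max ≈ 0.4721ℏ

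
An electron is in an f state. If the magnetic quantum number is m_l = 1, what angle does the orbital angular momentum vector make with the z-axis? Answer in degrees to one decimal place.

The letter f corresponds to l = 3.
|L|² = l(l+1)ℏ² = 12ℏ², so |L| = 2√3 ℏ.
L_z = m_l ℏ = 1ℏ.
cos θ = L_z/|L| = 1/√12, so θ ≈ 73.2°.

θ ≈ 73.2°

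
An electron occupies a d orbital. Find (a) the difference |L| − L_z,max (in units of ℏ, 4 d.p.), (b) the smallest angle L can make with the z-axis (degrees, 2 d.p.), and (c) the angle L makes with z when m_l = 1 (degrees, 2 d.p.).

|L|−L_z,max ≈ 0.4495ℏ; θ_min ≈ 35.26°; θ(m_l=1) ≈ 65.91°

D corresponds to l = 2.
|L| − L_z,max = (√6 − 2)ℏ ≈ 0.4495ℏ.
cos θ_min = 2/√6, so θ_min ≈ 35.26°.
For m_l = 1: cos θ = 1/√6, θ ≈ 65.91°.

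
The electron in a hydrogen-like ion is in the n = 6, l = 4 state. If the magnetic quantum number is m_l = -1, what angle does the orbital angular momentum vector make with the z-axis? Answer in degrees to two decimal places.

|L|² = l(l+1)ℏ² = 20ℏ², so |L| = 2√5 ℏ.
L_z = m_l ℏ = −1ℏ.
cos θ = L_z/|L| = -1/√20, so θ ≈ 102.92°.

θ ≈ 102.92°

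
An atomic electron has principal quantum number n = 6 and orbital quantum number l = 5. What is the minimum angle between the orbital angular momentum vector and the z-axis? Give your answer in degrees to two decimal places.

θ_min ≈ 24.09°

|L|² = l(l+1)ℏ² = 30ℏ², so |L| = √30 ℏ.
The smallest angle corresponds to the largest L_z, i.e. m_l = l = 5, giving L_z = 5ℏ.
cos θ_min = 5/√30, so θ_min ≈ 24.09°.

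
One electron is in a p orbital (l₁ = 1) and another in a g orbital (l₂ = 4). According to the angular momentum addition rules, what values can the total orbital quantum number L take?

L = 3, 4, 5

L runs from |1 − 4| = 3 to 1 + 4 = 5.
So L can be 3, 4, 5.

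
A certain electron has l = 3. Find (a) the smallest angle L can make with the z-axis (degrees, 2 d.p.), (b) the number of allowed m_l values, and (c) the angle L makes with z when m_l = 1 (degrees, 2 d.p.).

cos θ_min = 3/√12, so θ_min ≈ 30.00°.
There are 2l+1 = 7 values of m_l.
For m_l = 1: cos θ = 1/√12, θ ≈ 73.22°.

θ_min ≈ 30.00°; 7 values; θ(m_l=1) ≈ 73.22°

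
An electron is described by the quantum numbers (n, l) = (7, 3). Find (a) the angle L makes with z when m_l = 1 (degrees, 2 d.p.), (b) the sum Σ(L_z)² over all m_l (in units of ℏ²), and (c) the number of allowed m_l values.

For m_l = 1: cos θ = 1/√12, θ ≈ 73.22°.
Σ m_l² = 28, so Σ(L_z)² = 28 ℏ².
There are 2l+1 = 7 values of m_l.

θ(m_l=1) ≈ 73.22°; Σ(L_z)² = 28 ℏ²; 7 values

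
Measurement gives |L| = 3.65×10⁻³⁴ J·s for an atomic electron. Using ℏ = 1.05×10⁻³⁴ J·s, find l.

l = 3

|L|/ℏ = (3.65×10⁻³⁴)/(1.05×10⁻³⁴) ≈ 3.476.
Set l(l+1) = 12.08; the integer solution is l = 3.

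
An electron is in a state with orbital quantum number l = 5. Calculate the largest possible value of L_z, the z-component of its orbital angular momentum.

L_z,max = 5ℏ

L_z = m_l ℏ with m_l ∈ {−5, …, 5}; the maximum is m_l = 5.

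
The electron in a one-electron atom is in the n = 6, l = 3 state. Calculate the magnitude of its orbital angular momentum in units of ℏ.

|L| = 2√3 ℏ ≈ 3.464ℏ

|L| = ℏ√(l(l+1)) = ℏ√(3·4) = 2√3 ℏ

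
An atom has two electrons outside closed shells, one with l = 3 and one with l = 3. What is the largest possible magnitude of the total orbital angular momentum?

The total orbital quantum number L ranges from |l₁ − l₂| to l₁ + l₂ in integer steps.
L ∈ {0, 1, 2, 3, 4, 5, 6}.
The largest magnitude corresponds to L = 6: |L_tot| = ℏ√(6·7) = √42 ℏ.

|L_tot|_max = √42 ℏ ≈ 6.481ℏ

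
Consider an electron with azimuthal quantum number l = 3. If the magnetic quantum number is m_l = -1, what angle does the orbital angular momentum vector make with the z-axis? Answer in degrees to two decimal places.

|L| = ℏ√(l(l+1)) = 2√3 ℏ.
L_z = m_l ℏ = −1ℏ.
cos θ = L_z/|L| = -1/√12, so θ ≈ 106.78°.

θ ≈ 106.78°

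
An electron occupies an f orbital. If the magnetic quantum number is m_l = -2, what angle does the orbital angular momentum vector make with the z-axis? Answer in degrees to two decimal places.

F corresponds to l = 3.
|L| = ℏ√(l(l+1)) = 2√3 ℏ.
L_z = m_l ℏ = −2ℏ.
cos θ = L_z/|L| = -2/√12, so θ ≈ 125.26°.

θ ≈ 125.26°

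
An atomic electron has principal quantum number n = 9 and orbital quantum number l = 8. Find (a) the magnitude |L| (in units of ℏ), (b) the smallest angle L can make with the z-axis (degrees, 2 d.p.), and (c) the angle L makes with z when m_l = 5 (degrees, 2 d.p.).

|L| = 6√2 ℏ ≈ 8.485ℏ; θ_min ≈ 19.47°; θ(m_l=5) ≈ 53.90°

|L| = ℏ√(8·9) = 6√2 ℏ ≈ 8.485ℏ.
cos θ_min = 8/√72, so θ_min ≈ 19.47°.
For m_l = 5: cos θ = 5/√72, θ ≈ 53.90°.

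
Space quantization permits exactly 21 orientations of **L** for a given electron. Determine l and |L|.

21 = 2l + 1, so l = (21−1)/2 = 10.
Then |L| = √(l(l+1)) ℏ = √110 ℏ.

l = 10, |L| = √110 ℏ ≈ 10.488ℏ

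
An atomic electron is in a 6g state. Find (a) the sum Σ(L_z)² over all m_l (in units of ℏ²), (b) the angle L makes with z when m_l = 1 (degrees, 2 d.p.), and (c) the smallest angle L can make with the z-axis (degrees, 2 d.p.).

6g means n = 6, l = 4.
Σ m_l² = 60, so Σ(L_z)² = 60 ℏ².
For m_l = 1: cos θ = 1/√20, θ ≈ 77.08°.
cos θ_min = 4/√20, so θ_min ≈ 26.57°.

Σ(L_z)² = 60 ℏ²; θ(m_l=1) ≈ 77.08°; θ_min ≈ 26.57°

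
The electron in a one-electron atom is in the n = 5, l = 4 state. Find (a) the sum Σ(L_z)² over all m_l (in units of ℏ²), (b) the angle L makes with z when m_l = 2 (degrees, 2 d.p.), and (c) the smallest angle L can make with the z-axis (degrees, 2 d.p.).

Σ m_l² = 60, so Σ(L_z)² = 60 ℏ².
For m_l = 2: cos θ = 2/√20, θ ≈ 63.43°.
cos θ_min = 4/√20, so θ_min ≈ 26.57°.

Σ(L_z)² = 60 ℏ²; θ(m_l=2) ≈ 63.43°; θ_min ≈ 26.57°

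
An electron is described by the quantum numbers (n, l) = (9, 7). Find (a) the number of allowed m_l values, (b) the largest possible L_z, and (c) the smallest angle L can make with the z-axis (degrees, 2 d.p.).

15 values; L_z,max = 7ℏ; θ_min ≈ 20.70°

There are 2l+1 = 15 values of m_l.
L_z,max = lℏ = 7ℏ.
cos θ_min = 7/√56, so θ_min ≈ 20.70°.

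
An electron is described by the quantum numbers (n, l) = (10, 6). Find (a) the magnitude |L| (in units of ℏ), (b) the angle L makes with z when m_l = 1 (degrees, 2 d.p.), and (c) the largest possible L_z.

|L| = ℏ√(6·7) = √42 ℏ ≈ 6.481ℏ.
For m_l = 1: cos θ = 1/√42, θ ≈ 81.12°.
L_z,max = lℏ = 6ℏ.

|L| = √42 ℏ ≈ 6.481ℏ; θ(m_l=1) ≈ 81.12°; L_z,max = 6ℏ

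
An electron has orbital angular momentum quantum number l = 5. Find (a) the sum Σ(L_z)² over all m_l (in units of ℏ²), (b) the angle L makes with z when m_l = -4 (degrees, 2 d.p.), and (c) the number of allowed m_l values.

Σ m_l² = 110, so Σ(L_z)² = 110 ℏ².
For m_l = -4: cos θ = -4/√30, θ ≈ 136.91°.
There are 2l+1 = 11 values of m_l.

Σ(L_z)² = 110 ℏ²; θ(m_l=-4) ≈ 136.91°; 11 values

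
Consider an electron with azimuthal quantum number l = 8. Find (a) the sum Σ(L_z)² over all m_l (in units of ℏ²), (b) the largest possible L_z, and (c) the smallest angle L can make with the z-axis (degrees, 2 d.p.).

Σ(L_z)² = 408 ℏ²; L_z,max = 8ℏ; θ_min ≈ 19.47°

Σ m_l² = 408, so Σ(L_z)² = 408 ℏ².
L_z,max = lℏ = 8ℏ.
cos θ_min = 8/√72, so θ_min ≈ 19.47°.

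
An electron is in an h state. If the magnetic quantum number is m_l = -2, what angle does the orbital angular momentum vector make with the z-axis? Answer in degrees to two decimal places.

θ ≈ 111.42°

An h state has l = 5.
|L| = √(l(l+1)) ℏ = √30 ℏ.
L_z = m_l ℏ = −2ℏ.
cos θ = L_z/|L| = -2/√30, so θ ≈ 111.42°.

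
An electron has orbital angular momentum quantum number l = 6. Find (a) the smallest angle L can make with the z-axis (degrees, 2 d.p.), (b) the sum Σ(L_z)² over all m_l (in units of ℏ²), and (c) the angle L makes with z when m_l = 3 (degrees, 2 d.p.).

cos θ_min = 6/√42, so θ_min ≈ 22.21°.
Σ m_l² = 182, so Σ(L_z)² = 182 ℏ².
For m_l = 3: cos θ = 3/√42, θ ≈ 62.42°.

θ_min ≈ 22.21°; Σ(L_z)² = 182 ℏ²; θ(m_l=3) ≈ 62.42°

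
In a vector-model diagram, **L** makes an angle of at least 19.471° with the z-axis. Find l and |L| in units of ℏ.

l = 8, |L| = 6√2 ℏ ≈ 8.485ℏ

At minimum angle, m_l = l, so cos θ = l/√(l(l+1)); cos²θ = l/(l+1) = 0.8889.
l = cos²θ/sin²θ ≈ 8.
Then |L| = ℏ√(8·9) = 6√2 ℏ.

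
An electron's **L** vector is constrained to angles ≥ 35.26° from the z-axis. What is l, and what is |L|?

cos²θ_min = l/(l+1) = 0.6667.
l = cos²θ/sin²θ ≈ 2.
Then |L| = ℏ√(2·3) = √6 ℏ.

l = 2, |L| = √6 ℏ ≈ 2.449ℏ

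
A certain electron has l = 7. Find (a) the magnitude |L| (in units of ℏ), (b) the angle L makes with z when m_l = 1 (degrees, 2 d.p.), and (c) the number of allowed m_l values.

|L| = ℏ√(7·8) = 2√14 ℏ ≈ 7.483ℏ.
For m_l = 1: cos θ = 1/√56, θ ≈ 82.32°.
There are 2l+1 = 15 values of m_l.

|L| = 2√14 ℏ ≈ 7.483ℏ; θ(m_l=1) ≈ 82.32°; 15 values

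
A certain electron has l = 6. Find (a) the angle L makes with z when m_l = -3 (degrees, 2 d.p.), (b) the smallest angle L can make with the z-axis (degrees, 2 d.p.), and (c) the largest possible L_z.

For m_l = -3: cos θ = -3/√42, θ ≈ 117.58°.
cos θ_min = 6/√42, so θ_min ≈ 22.21°.
L_z,max = lℏ = 6ℏ.

θ(m_l=-3) ≈ 117.58°; θ_min ≈ 22.21°; L_z,max = 6ℏ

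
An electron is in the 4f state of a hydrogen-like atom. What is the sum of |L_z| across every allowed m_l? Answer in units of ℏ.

Σ|L_z| = 12 ℏ

The 4f subshell has l = 3.
The allowed m_l values are -3, -2, -1, 0, 1, 2, 3.
Σ|m_l| = 2(1+2+…+3) = 12.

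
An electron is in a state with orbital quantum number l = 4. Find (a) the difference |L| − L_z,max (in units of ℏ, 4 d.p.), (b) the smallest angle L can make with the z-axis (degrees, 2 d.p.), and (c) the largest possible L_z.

|L| − L_z,max = (2√5 − 4)ℏ ≈ 0.4721ℏ.
cos θ_min = 4/√20, so θ_min ≈ 26.57°.
L_z,max = lℏ = 4ℏ.

|L|−L_z,max ≈ 0.4721ℏ; θ_min ≈ 26.57°; L_z,max = 4ℏ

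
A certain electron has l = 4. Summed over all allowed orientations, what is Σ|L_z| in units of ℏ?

The allowed m_l values are -4, -3, -2, -1, 0, 1, 2, 3, 4.
Σ|m_l| = 2(1+2+…+4) = 20.

Σ|L_z| = 20 ℏ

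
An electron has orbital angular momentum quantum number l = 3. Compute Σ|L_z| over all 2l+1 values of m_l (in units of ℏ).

m_l ∈ {-3, -2, -1, 0, 1, 2, 3}.
Σ|m_l| = 2(1+2+…+3) = 12.

Σ|L_z| = 12 ℏ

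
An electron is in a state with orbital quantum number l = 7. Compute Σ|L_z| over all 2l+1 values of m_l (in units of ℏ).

m_l runs from −7 to 7, i.e. {-7, -6, -5, -4, -3, -2, -1, 0, 1, 2, 3, 4, 5, 6, 7}.
Σ|m_l| = l(l+1) = 56.

Σ|L_z| = 56 ℏ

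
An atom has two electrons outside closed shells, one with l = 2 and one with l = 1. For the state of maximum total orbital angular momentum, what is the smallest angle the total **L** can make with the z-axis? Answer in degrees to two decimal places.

L runs from |2 − 1| = 1 to 2 + 1 = 3.
L ∈ {1, 2, 3}.
The maximum is L = 3, with |L_tot| = ℏ√(3·4) = 2√3 ℏ.
The minimum angle with z is arccos(3/√12) ≈ 30.00°.

θ_min ≈ 30.00°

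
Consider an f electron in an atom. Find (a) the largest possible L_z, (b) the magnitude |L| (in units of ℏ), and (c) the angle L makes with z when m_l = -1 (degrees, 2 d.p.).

For an f orbital, l = 3.
L_z,max = lℏ = 3ℏ.
|L| = ℏ√(3·4) = 2√3 ℏ ≈ 3.464ℏ.
For m_l = -1: cos θ = -1/√12, θ ≈ 106.78°.

L_z,max = 3ℏ; |L| = 2√3 ℏ ≈ 3.464ℏ; θ(m_l=-1) ≈ 106.78°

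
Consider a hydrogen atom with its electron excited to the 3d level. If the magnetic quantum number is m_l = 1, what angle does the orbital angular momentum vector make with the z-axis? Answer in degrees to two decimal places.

θ ≈ 65.91°

The 3d level has l = 2.
|L|² = l(l+1)ℏ² = 6ℏ², so |L| = √6 ℏ.
L_z = m_l ℏ = 1ℏ.
cos θ = L_z/|L| = 1/√6, so θ ≈ 65.91°.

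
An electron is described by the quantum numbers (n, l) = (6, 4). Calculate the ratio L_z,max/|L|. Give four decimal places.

L_z,max/|L| = 0.8944

|L| = 2√5 ℏ ≈ 4.4721ℏ, while L_z,max = lℏ = 4ℏ.
L_z,max/|L| = 4/√20 = 0.8944.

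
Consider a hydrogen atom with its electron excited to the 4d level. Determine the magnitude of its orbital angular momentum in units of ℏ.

The 4d level has l = 2.
|L| = ℏ√(l(l+1)) = ℏ√(2·3) = √6 ℏ

|L| = √6 ℏ ≈ 2.449ℏ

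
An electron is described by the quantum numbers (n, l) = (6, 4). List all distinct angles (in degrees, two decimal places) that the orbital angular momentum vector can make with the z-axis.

θ ∈ {26.57°, 47.87°, 63.43°, 77.08°, 90.00°, 102.92°, 116.57°, 132.13°, 153.43°}

|L| = √(l(l+1)) ℏ = 2√5 ℏ.
cos θ = m_l/√20 for each m_l ∈ {-4, -3, -2, -1, 0, 1, 2, 3, 4}.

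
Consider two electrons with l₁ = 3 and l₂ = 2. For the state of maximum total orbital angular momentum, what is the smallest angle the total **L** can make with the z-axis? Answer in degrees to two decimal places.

The total orbital quantum number L ranges from |l₁ − l₂| to l₁ + l₂ in integer steps.
L ∈ {1, 2, 3, 4, 5}.
The maximum is L = 5, with |L_tot| = ℏ√(5·6) = √30 ℏ.
The minimum angle with z is arccos(5/√30) ≈ 24.09°.

θ_min ≈ 24.09°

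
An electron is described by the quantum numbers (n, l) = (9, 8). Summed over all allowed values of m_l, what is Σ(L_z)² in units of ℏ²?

Σ(L_z)² = 408 ℏ²

m_l ∈ {-8, -7, -6, -5, -4, -3, -2, -1, 0, 1, 2, 3, 4, 5, 6, 7, 8}.
Summing m² from −8 to 8: Σ m_l² = 408.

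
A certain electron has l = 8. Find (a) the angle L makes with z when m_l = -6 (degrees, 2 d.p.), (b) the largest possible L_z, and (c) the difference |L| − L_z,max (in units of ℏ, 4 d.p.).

For m_l = -6: cos θ = -6/√72, θ ≈ 135.00°.
L_z,max = lℏ = 8ℏ.
|L| − L_z,max = (6√2 − 8)ℏ ≈ 0.4853ℏ.

θ(m_l=-6) ≈ 135.00°; L_z,max = 8ℏ; |L|−L_z,max ≈ 0.4853ℏ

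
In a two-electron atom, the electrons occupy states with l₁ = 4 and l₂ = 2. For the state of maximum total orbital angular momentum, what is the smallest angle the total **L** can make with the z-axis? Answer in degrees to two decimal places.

θ_min ≈ 22.21°

Angular momentum addition gives L = |l₁ − l₂|, …, l₁ + l₂.
L ∈ {2, 3, 4, 5, 6}.
The maximum is L = 6, with |L_tot| = ℏ√(6·7) = √42 ℏ.
The minimum angle with z is arccos(6/√42) ≈ 22.21°.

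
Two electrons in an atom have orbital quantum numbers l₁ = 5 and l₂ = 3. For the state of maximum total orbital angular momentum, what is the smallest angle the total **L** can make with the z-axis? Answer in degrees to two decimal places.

θ_min ≈ 19.47°

The total orbital quantum number L ranges from |l₁ − l₂| to l₁ + l₂ in integer steps.
L ∈ {2, 3, 4, 5, 6, 7, 8}.
The maximum is L = 8, with |L_tot| = ℏ√(8·9) = 6√2 ℏ.
The minimum angle with z is arccos(8/√72) ≈ 19.47°.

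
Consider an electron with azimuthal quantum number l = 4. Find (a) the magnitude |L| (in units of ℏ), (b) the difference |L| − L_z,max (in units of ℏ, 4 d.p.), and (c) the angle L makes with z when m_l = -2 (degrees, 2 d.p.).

|L| = ℏ√(4·5) = 2√5 ℏ ≈ 4.472ℏ.
|L| − L_z,max = (2√5 − 4)ℏ ≈ 0.4721ℏ.
For m_l = -2: cos θ = -2/√20, θ ≈ 116.57°.

|L| = 2√5 ℏ ≈ 4.472ℏ; |L|−L_z,max ≈ 0.4721ℏ; θ(m_l=-2) ≈ 116.57°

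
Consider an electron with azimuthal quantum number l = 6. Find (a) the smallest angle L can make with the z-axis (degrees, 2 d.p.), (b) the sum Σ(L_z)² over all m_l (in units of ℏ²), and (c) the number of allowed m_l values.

cos θ_min = 6/√42, so θ_min ≈ 22.21°.
Σ m_l² = 182, so Σ(L_z)² = 182 ℏ².
There are 2l+1 = 13 values of m_l.

θ_min ≈ 22.21°; Σ(L_z)² = 182 ℏ²; 13 values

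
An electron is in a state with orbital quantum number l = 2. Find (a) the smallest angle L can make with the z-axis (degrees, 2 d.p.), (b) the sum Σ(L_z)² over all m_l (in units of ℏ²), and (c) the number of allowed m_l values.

cos θ_min = 2/√6, so θ_min ≈ 35.26°.
Σ m_l² = 10, so Σ(L_z)² = 10 ℏ².
There are 2l+1 = 5 values of m_l.

θ_min ≈ 35.26°; Σ(L_z)² = 10 ℏ²; 5 values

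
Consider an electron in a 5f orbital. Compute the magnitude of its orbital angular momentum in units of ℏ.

|L| = 2√3 ℏ ≈ 3.464ℏ

For 5f, l = 3.
|L| = ℏ√(l(l+1)) = ℏ√(3·4) = 2√3 ℏ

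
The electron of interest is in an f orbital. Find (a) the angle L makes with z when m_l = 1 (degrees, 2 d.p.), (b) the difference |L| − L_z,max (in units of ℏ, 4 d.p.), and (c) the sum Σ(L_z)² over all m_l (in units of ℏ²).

θ(m_l=1) ≈ 73.22°; |L|−L_z,max ≈ 0.4641ℏ; Σ(L_z)² = 28 ℏ²

For an f orbital, l = 3.
For m_l = 1: cos θ = 1/√12, θ ≈ 73.22°.
|L| − L_z,max = (2√3 − 3)ℏ ≈ 0.4641ℏ.
Σ m_l² = 28, so Σ(L_z)² = 28 ℏ².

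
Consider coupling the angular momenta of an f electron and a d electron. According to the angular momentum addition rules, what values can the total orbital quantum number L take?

L = 1, 2, 3, 4, 5

Angular momentum addition gives L = |l₁ − l₂|, …, l₁ + l₂.
L ∈ {1, 2, 3, 4, 5}.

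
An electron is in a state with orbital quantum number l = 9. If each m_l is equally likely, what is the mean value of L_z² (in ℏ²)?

⟨L_z²⟩ = 30 ℏ²

m_l runs from −9 to 9, i.e. {-9, -8, -7, -6, -5, -4, -3, -2, -1, 0, 1, 2, 3, 4, 5, 6, 7, 8, 9}.
⟨L_z²⟩ = ℏ²·(Σ m_l²)/(2l+1) = ℏ²·570/19 = 30ℏ².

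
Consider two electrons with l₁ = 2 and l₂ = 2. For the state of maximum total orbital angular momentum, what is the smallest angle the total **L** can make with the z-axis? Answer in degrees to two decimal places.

θ_min ≈ 26.57°

The total orbital quantum number L ranges from |l₁ − l₂| to l₁ + l₂ in integer steps.
Allowed values: L = 0, 1, 2, 3, 4.
The maximum is L = 4, with |L_tot| = ℏ√(4·5) = 2√5 ℏ.
The minimum angle with z is arccos(4/√20) ≈ 26.57°.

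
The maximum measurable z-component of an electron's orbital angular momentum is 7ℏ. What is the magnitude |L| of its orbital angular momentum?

|L| = 2√14 ℏ ≈ 7.483ℏ

The maximum L_z equals lℏ, giving l = 7.
Then |L| = ℏ√(7·8) = 2√14 ℏ.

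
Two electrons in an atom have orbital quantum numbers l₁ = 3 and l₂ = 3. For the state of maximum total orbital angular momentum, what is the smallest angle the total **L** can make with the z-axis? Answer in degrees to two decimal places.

L runs from |3 − 3| = 0 to 3 + 3 = 6.
Allowed values: L = 0, 1, 2, 3, 4, 5, 6.
The maximum is L = 6, with |L_tot| = ℏ√(6·7) = √42 ℏ.
The minimum angle with z is arccos(6/√42) ≈ 22.21°.

θ_min ≈ 22.21°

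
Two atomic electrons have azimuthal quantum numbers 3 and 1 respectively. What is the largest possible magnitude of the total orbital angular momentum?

|L_tot|_max = 2√5 ℏ ≈ 4.472ℏ

L runs from |3 − 1| = 2 to 3 + 1 = 4.
So L can be 2, 3, 4.
The largest magnitude corresponds to L = 4: |L_tot| = ℏ√(4·5) = 2√5 ℏ.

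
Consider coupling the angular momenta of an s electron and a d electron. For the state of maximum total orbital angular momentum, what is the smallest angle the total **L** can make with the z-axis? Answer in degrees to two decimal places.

Angular momentum addition gives L = |l₁ − l₂|, …, l₁ + l₂.
L ∈ {2}.
The maximum is L = 2, with |L_tot| = ℏ√(2·3) = √6 ℏ.
The minimum angle with z is arccos(2/√6) ≈ 35.26°.

θ_min ≈ 35.26°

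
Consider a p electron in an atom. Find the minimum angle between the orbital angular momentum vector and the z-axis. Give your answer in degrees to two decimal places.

θ_min ≈ 45.00°

For a p orbital, l = 1.
|L| = √(l(l+1)) ℏ = √2 ℏ.
The smallest angle corresponds to the largest L_z, i.e. m_l = l = 1, giving L_z = 1ℏ.
cos θ_min = 1/√2, so θ_min ≈ 45.00°.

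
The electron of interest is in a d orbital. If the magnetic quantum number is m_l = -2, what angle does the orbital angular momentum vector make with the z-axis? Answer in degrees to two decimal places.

A d state has l = 2.
|L| = ℏ√(l(l+1)) = √6 ℏ.
L_z = m_l ℏ = −2ℏ.
cos θ = L_z/|L| = -2/√6, so θ ≈ 144.74°.

θ ≈ 144.74°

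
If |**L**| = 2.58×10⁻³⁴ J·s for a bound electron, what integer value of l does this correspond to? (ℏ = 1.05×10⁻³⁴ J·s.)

Dividing by ℏ: |L|/ℏ ≈ 2.457.
l(l+1) ≈ 2.457² ≈ 6.04, so l = 2.

l = 2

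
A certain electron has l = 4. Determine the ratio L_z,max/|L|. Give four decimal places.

L_z,max/|L| = 0.8944

|L| = 2√5 ℏ ≈ 4.4721ℏ, while L_z,max = lℏ = 4ℏ.
L_z,max/|L| = 4/√20 = 0.8944.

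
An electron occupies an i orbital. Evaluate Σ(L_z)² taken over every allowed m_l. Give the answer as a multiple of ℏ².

Σ(L_z)² = 182 ℏ²

For an i orbital, l = 6.
m_l runs from −6 to 6, i.e. {-6, -5, -4, -3, -2, -1, 0, 1, 2, 3, 4, 5, 6}.
Σ m_l² = l(l+1)(2l+1)/3 = 6·7·13/3 = 182.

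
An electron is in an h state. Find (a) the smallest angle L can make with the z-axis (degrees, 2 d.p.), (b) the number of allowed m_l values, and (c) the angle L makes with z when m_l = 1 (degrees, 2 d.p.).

For an h orbital, l = 5.
cos θ_min = 5/√30, so θ_min ≈ 24.09°.
There are 2l+1 = 11 values of m_l.
For m_l = 1: cos θ = 1/√30, θ ≈ 79.48°.

θ_min ≈ 24.09°; 11 values; θ(m_l=1) ≈ 79.48°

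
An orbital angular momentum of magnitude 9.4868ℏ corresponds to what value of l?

l = 9

(|L|/ℏ)² = l(l+1) = 90.
The positive root is l = 9.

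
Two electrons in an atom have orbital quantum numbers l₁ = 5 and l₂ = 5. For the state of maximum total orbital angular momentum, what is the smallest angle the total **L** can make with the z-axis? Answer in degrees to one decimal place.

Angular momentum addition gives L = |l₁ − l₂|, …, l₁ + l₂.
Allowed values: L = 0, 1, 2, 3, 4, 5, 6, 7, 8, 9, 10.
The maximum is L = 10, with |L_tot| = ℏ√(10·11) = √110 ℏ.
The minimum angle with z is arccos(10/√110) ≈ 17.5°.

θ_min ≈ 17.5°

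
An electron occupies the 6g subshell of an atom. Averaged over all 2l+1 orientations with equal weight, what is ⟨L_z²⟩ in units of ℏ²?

⟨L_z²⟩ = 6.667 ℏ²

For 6g, l = 4.
The allowed m_l values are -4, -3, -2, -1, 0, 1, 2, 3, 4.
⟨L_z²⟩ = ℏ²·(Σ m_l²)/(2l+1) = ℏ²·60/9 = 6.667ℏ².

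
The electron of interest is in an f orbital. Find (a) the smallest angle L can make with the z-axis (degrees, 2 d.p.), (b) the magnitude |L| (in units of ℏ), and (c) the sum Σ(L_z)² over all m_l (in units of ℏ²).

θ_min ≈ 30.00°; |L| = 2√3 ℏ ≈ 3.464ℏ; Σ(L_z)² = 28 ℏ²

For an f orbital, l = 3.
cos θ_min = 3/√12, so θ_min ≈ 30.00°.
|L| = ℏ√(3·4) = 2√3 ℏ ≈ 3.464ℏ.
Σ m_l² = 28, so Σ(L_z)² = 28 ℏ².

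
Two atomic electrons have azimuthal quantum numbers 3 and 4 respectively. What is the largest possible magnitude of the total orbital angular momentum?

|L_tot|_max = 2√14 ℏ ≈ 7.483ℏ

By the triangle rule, |l₁ − l₂| ≤ L ≤ l₁ + l₂.
So L can be 1, 2, 3, 4, 5, 6, 7.
The largest magnitude corresponds to L = 7: |L_tot| = ℏ√(7·8) = 2√14 ℏ.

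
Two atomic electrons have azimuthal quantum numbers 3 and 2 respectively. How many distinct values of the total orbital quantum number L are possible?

5

Angular momentum addition gives L = |l₁ − l₂|, …, l₁ + l₂.
Allowed values: L = 1, 2, 3, 4, 5.
That is 5 values.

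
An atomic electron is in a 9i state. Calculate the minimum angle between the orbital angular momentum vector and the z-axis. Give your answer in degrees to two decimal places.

9i means n = 9, l = 6.
|L| = ℏ√(l(l+1)) = √42 ℏ.
The smallest angle corresponds to the largest L_z, i.e. m_l = l = 6, giving L_z = 6ℏ.
cos θ_min = 6/√42, so θ_min ≈ 22.21°.

θ_min ≈ 22.21°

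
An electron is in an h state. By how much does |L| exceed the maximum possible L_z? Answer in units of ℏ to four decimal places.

An h state has l = 5.
|L| = √30 ℏ ≈ 5.4772ℏ, while L_z,max = lℏ = 5ℏ.
The difference is (√30 − 5)ℏ ≈ 0.4772ℏ.

|L| − L_z,max ≈ 0.4772ℏ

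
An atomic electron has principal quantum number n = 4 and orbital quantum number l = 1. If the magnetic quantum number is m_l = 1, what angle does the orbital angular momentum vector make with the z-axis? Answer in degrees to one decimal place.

|L|² = l(l+1)ℏ² = 2ℏ², so |L| = √2 ℏ.
L_z = m_l ℏ = 1ℏ.
cos θ = L_z/|L| = 1/√2, so θ ≈ 45.0°.

θ ≈ 45.0°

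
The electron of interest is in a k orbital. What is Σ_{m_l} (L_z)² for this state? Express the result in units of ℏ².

Σ(L_z)² = 280 ℏ²

For a k orbital, l = 7.
The allowed m_l values are -7, -6, -5, -4, -3, -2, -1, 0, 1, 2, 3, 4, 5, 6, 7.
Summing m² from −7 to 7: Σ m_l² = 280.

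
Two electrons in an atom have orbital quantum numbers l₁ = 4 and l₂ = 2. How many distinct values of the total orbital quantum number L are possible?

5

By the triangle rule, |l₁ − l₂| ≤ L ≤ l₁ + l₂.
Allowed values: L = 2, 3, 4, 5, 6.
That is 5 values.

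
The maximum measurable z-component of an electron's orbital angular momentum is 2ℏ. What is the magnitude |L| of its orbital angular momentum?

|L| = √6 ℏ ≈ 2.449ℏ

Since max m_l = l, l = 2.
|L| = √(l(l+1)) ℏ = √6 ℏ.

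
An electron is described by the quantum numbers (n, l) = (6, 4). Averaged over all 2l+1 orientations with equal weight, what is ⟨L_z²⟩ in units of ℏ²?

The allowed m_l values are -4, -3, -2, -1, 0, 1, 2, 3, 4.
⟨L_z²⟩ = ℏ²·(Σ m_l²)/(2l+1) = ℏ²·60/9 = 6.667ℏ².

⟨L_z²⟩ = 6.667 ℏ²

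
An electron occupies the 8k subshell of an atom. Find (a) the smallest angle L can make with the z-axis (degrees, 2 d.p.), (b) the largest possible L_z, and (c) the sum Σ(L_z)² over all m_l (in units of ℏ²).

The 8k subshell has l = 7.
cos θ_min = 7/√56, so θ_min ≈ 20.70°.
L_z,max = lℏ = 7ℏ.
Σ m_l² = 280, so Σ(L_z)² = 280 ℏ².

θ_min ≈ 20.70°; L_z,max = 7ℏ; Σ(L_z)² = 280 ℏ²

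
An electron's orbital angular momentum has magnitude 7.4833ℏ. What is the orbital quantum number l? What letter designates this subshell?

l = 7 (k orbital)

(|L|/ℏ)² = l(l+1) = 56.
Solving: l = 7.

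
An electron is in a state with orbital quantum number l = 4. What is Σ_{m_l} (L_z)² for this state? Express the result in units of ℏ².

m_l ∈ {-4, -3, -2, -1, 0, 1, 2, 3, 4}.
Σ m_l² = l(l+1)(2l+1)/3 = 4·5·9/3 = 60.

Σ(L_z)² = 60 ℏ²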